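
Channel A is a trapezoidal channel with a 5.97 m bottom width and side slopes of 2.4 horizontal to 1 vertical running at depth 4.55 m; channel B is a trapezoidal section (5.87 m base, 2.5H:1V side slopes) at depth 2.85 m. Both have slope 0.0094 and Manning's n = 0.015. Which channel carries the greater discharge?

Channel A: With bottom width b = 5.97 m and side slope z = 2.4: A = (b + zy)y = (5.97 + 2.4×4.55)×4.55 = 76.85 m²; P = b + 2y√(1+z²) = 5.97 + 2×4.55×2.6 = 29.63 m. Hydraulic radius R = A/P = 76.85/29.63 = 2.594 m. Q_A = (1/0.015)·76.85·2.594^(2/3)·√0.0094 = 937.7 m³/s.
Channel B: With bottom width b = 5.87 m and side slope z = 2.5: A = (b + zy)y = (5.87 + 2.5×2.85)×2.85 = 37.04 m²; P = b + 2y√(1+z²) = 5.87 + 2×2.85×2.693 = 21.22 m. Hydraulic radius R = A/P = 37.04/21.22 = 1.746 m. Q_B = (1/0.015)·37.04·1.746^(2/3)·√0.0094 = 347 m³/s.
Q_A = 937.7 m³/s vs Q_B = 347 m³/s, so channel A carries more.

channel A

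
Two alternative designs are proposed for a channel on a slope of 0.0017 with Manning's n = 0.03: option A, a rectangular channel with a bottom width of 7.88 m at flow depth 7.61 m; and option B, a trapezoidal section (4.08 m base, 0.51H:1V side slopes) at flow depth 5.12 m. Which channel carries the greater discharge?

channel A

Channel A: Flow area A = b·y = 7.88 × 7.61 = 59.97 m². Wetted perimeter P = b + 2y = 7.88 + 2×7.61 = 23.1 m. Hydraulic radius R = A/P = 59.97/23.1 = 2.596 m. Q_A = (1/0.03)·59.97·2.596^(2/3)·√0.0017 = 155.7 m³/s.
Channel B: With bottom width b = 4.08 m and side slope z = 0.51: A = (b + zy)y = (4.08 + 0.51×5.12)×5.12 = 34.26 m²; P = b + 2y√(1+z²) = 4.08 + 2×5.12×1.123 = 15.57 m. Hydraulic radius R = A/P = 34.26/15.57 = 2.2 m. Q_B = (1/0.03)·34.26·2.2^(2/3)·√0.0017 = 79.64 m³/s.
Q_A = 155.7 m³/s vs Q_B = 79.64 m³/s, so channel A carries more.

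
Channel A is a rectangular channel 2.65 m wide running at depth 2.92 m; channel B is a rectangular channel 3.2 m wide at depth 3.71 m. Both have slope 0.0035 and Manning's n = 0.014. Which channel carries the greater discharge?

channel B

Channel A: Flow area A = b·y = 2.65 × 2.92 = 7.738 m². Wetted perimeter P = b + 2y = 2.65 + 2×2.92 = 8.49 m. Hydraulic radius R = A/P = 7.738/8.49 = 0.9114 m. Q_A = (1/0.014)·7.738·0.9114^(2/3)·√0.0035 = 30.74 m³/s.
Channel B: Flow area A = b·y = 3.2 × 3.71 = 11.87 m². Wetted perimeter P = b + 2y = 3.2 + 2×3.71 = 10.62 m. Hydraulic radius R = A/P = 11.87/10.62 = 1.118 m. Q_B = (1/0.014)·11.87·1.118^(2/3)·√0.0035 = 54.04 m³/s.
Q_A = 30.74 m³/s vs Q_B = 54.04 m³/s, so channel B carries more.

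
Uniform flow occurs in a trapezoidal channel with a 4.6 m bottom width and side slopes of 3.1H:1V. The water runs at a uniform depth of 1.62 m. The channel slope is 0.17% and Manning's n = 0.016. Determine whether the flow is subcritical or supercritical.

With bottom width b = 4.6 m and side slope z = 3.1: A = (b + zy)y = (4.6 + 3.1×1.62)×1.62 = 15.59 m²; P = b + 2y√(1+z²) = 4.6 + 2×1.62×3.257 = 15.15 m.
Hydraulic radius R = A/P = 15.59/15.15 = 1.029 m.
V = (1/n) R^(2/3) √S = (1/0.016) × 1.029^(2/3) × √0.0017 = 2.626 m/s. Hydraulic depth D_h = A/T = 15.59/14.64 = 1.064 m.
Froude number Fr = V/√(g·D_h) = 2.626/√(9.81×1.064) = 0.813, which is less than 1, so the flow is subcritical.

subcritical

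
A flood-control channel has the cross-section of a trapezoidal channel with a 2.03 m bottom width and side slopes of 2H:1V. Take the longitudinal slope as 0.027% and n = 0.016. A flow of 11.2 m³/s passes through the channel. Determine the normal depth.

Manning's equation rearranged: A R^(2/3) = nQ / (1·√S) = 0.016 × 11.2 / (√0.00027) = 10.91.
At y = 2.08 m: A R^(2/3) = 14.02 — over.
At y = 1.86 m: A R^(2/3) = 10.93 — close enough.

y_n = 1.86 m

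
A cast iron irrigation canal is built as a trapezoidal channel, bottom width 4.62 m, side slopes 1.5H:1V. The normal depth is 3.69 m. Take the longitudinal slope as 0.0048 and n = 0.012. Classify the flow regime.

supercritical

With bottom width b = 4.62 m and side slope z = 1.5: A = (b + zy)y = (4.62 + 1.5×3.69)×3.69 = 37.47 m²; P = b + 2y√(1+z²) = 4.62 + 2×3.69×1.803 = 17.92 m.
Hydraulic radius R = A/P = 37.47/17.92 = 2.091 m.
V = (1/n) R^(2/3) √S = (1/0.012) × 2.091^(2/3) × √0.0048 = 9.439 m/s. Hydraulic depth D_h = A/T = 37.47/15.69 = 2.388 m.
Froude number Fr = V/√(g·D_h) = 9.439/√(9.81×2.388) = 1.95, which is greater than 1, so the flow is supercritical.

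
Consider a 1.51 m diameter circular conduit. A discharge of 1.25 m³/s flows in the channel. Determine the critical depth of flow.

At critical depth, Q² T / (g A³) = 1, i.e. A³/T = Q²/g = 1.25²/9.81 = 0.1593.
Try y = 0.418 m: A³/T = 0.04879 — short.
Try y = 0.72 m: A³/T = 0.3965 — over.
Try y = 0.568 m: A³/T = 0.1597 — close enough.

y_c = 0.568 m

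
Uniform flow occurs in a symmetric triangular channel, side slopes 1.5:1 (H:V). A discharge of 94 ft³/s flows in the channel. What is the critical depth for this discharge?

y_c = 3 ft

At critical depth, Q² T / (g A³) = 1, i.e. A³/T = Q²/g = 94²/32.2 = 274.4.
At y = 2.45 ft: A³/T = 99.31 — short.
At y = 3.35 ft: A³/T = 474.7 — over.
At y = 3 ft: A³/T = 273.4 — matches.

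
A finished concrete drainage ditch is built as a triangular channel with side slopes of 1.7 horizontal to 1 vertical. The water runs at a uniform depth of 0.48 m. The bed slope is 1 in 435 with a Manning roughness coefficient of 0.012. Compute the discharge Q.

For a triangular section with side slope z = 1.7: A = zy² = 1.7×0.48² = 0.3917 m²; P = 2y√(1+z²) = 2×0.48×1.972 = 1.893 m.
Hydraulic radius R = A/P = 0.3917/1.893 = 0.2069 m.
Manning's equation: Q = (1/n) A R^(2/3) S^(1/2) = (1/0.012) × 0.3917 × 0.2069^(2/3) × 0.002299^(1/2) = 0.547 m³/s.

Q = 0.547 m³/s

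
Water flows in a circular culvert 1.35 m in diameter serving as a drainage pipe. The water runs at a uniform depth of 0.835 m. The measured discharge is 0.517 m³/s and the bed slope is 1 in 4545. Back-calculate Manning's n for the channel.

For a circular section of diameter D = 1.35 m at depth y = 0.835 m, the central angle is θ = 2 arccos(1 − 2y/D) = 3.62 rad. Then A = (D²/8)(θ − sin θ) = 0.9297 m² and P = Dθ/2 = 2.444 m.
Hydraulic radius R = A/P = 0.9297/2.444 = 0.3804 m.
Rearranging Manning's equation: n = (1/Q) A R^(2/3) S^(1/2) = (1/0.517) × 0.9297 × 0.3804^(2/3) × √0.00022 = 0.014.

n = 0.014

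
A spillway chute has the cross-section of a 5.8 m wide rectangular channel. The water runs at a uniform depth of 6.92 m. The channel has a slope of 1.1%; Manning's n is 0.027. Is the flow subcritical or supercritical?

subcritical

Flow area A = b·y = 5.8 × 6.92 = 40.14 m². Wetted perimeter P = b + 2y = 5.8 + 2×6.92 = 19.64 m.
Hydraulic radius R = A/P = 40.14/19.64 = 2.044 m.
V = (1/n) R^(2/3) √S = (1/0.027) × 2.044^(2/3) × √0.011 = 6.255 m/s. Hydraulic depth D_h = A/T = 40.14/5.8 = 6.92 m.
Froude number Fr = V/√(g·D_h) = 6.255/√(9.81×6.92) = 0.759, which is less than 1, so the flow is subcritical.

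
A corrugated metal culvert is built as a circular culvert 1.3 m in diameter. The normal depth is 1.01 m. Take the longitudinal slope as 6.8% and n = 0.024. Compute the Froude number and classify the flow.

supercritical

For a circular section of diameter D = 1.3 m at depth y = 1.01 m, the central angle is θ = 2 arccos(1 − 2y/D) = 4.316 rad. Then A = (D²/8)(θ − sin θ) = 1.106 m² and P = Dθ/2 = 2.805 m.
Hydraulic radius R = A/P = 1.106/2.805 = 0.3945 m.
V = (1/n) R^(2/3) √S = (1/0.024) × 0.3945^(2/3) × √0.068 = 5.844 m/s. Hydraulic depth D_h = A/T = 1.106/1.082 = 1.022 m.
Froude number Fr = V/√(g·D_h) = 5.844/√(9.81×1.022) = 1.85, which is greater than 1, so the flow is supercritical.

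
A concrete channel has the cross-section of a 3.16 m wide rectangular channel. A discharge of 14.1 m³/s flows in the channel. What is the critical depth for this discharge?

For a rectangular channel, critical depth y_c = (q²/g)^(1/3) where q = Q/b = 14.1/3.16 = 4.462 m²/s.
So y_c = (4.462²/9.81)^(1/3) = 1.27 m.

y_c = 1.27 m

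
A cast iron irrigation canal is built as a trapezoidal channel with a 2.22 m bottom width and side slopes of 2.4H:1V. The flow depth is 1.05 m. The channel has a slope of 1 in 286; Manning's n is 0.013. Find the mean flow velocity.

With bottom width b = 2.22 m and side slope z = 2.4: A = (b + zy)y = (2.22 + 2.4×1.05)×1.05 = 4.977 m²; P = b + 2y√(1+z²) = 2.22 + 2×1.05×2.6 = 7.68 m.
Hydraulic radius R = A/P = 4.977/7.68 = 0.648 m.
From Manning's equation, V = (1/n) R^(2/3) S^(1/2) = (1/0.013) × 0.648^(2/3) × 0.003497^(1/2) = 3.41 m/s.

V = 3.41 m/s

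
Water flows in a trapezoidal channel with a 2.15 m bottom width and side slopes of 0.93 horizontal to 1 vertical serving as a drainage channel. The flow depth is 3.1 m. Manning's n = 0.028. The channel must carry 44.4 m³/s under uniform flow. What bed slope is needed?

S = 0.0038

With bottom width b = 2.15 m and side slope z = 0.93: A = (b + zy)y = (2.15 + 0.93×3.1)×3.1 = 15.6 m²; P = b + 2y√(1+z²) = 2.15 + 2×3.1×1.366 = 10.62 m.
Hydraulic radius R = A/P = 15.6/10.62 = 1.47 m.
From Manning's equation, S = [nQ / (1 A R^(2/3))]² = [0.028 × 44.4 / (1 × 15.6 × 1.47^(2/3))]² = 0.0038.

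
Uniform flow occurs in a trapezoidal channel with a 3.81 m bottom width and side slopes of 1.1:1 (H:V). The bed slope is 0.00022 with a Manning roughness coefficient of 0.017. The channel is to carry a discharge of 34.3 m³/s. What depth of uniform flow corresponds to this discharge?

Manning's equation rearranged: A R^(2/3) = nQ / (1·√S) = 0.017 × 34.3 / (√0.00022) = 39.31.
Try y = 3 m: A R^(2/3) = 30.09 — short.
Try y = 4.13 m: A R^(2/3) = 57.36 — over.
Try y = 3.43 m: A R^(2/3) = 39.29 — matches.

y_n = 3.43 m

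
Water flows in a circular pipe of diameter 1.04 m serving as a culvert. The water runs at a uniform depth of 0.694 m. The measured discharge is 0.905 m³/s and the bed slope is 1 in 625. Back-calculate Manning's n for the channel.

For a circular section of diameter D = 1.04 m at depth y = 0.694 m, the central angle is θ = 2 arccos(1 − 2y/D) = 3.824 rad. Then A = (D²/8)(θ − sin θ) = 0.6023 m² and P = Dθ/2 = 1.988 m.
Hydraulic radius R = A/P = 0.6023/1.988 = 0.3029 m.
Rearranging Manning's equation: n = (1/Q) A R^(2/3) S^(1/2) = (1/0.905) × 0.6023 × 0.3029^(2/3) × √0.0016 = 0.012.

n = 0.012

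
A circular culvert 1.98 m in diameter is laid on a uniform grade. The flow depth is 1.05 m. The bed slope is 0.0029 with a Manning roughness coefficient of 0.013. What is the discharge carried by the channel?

For a circular section of diameter D = 1.98 m at depth y = 1.05 m, the central angle is θ = 2 arccos(1 − 2y/D) = 3.263 rad. Then A = (D²/8)(θ − sin θ) = 1.658 m² and P = Dθ/2 = 3.23 m.
Hydraulic radius R = A/P = 1.658/3.23 = 0.5134 m.
Manning's equation: Q = (1/n) A R^(2/3) S^(1/2) = (1/0.013) × 1.658 × 0.5134^(2/3) × 0.0029^(1/2) = 4.4 m³/s.

Q = 4.4 m³/s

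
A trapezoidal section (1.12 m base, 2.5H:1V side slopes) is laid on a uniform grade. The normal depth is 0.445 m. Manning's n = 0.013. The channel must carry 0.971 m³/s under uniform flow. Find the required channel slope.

S = 0.000871

With bottom width b = 1.12 m and side slope z = 2.5: A = (b + zy)y = (1.12 + 2.5×0.445)×0.445 = 0.9935 m²; P = b + 2y√(1+z²) = 1.12 + 2×0.445×2.693 = 3.516 m.
Hydraulic radius R = A/P = 0.9935/3.516 = 0.2825 m.
From Manning's equation, S = [nQ / (1 A R^(2/3))]² = [0.013 × 0.971 / (1 × 0.9935 × 0.2825^(2/3))]² = 0.000871.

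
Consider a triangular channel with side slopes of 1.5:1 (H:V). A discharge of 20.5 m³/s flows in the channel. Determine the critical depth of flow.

y_c = 2.07 m

At critical depth, Q² T / (g A³) = 1, i.e. A³/T = Q²/g = 20.5²/9.81 = 42.84.
At y = 1.86 m: A³/T = 25.04 — low.
At y = 2.52 m: A³/T = 114.3 — high.
At y = 2.07 m: A³/T = 42.76 — matches.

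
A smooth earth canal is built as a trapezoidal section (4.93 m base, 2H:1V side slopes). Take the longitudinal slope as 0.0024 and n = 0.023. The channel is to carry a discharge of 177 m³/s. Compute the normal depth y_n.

Manning's equation rearranged: A R^(2/3) = nQ / (1·√S) = 0.023 × 177 / (√0.0024) = 83.1.
At y = 4.37 m: A R^(2/3) = 108.3 — high.
At y = 3.43 m: A R^(2/3) = 64.09 — low.
At y = 3.87 m: A R^(2/3) = 83.07 — matches.

y_n = 3.87 m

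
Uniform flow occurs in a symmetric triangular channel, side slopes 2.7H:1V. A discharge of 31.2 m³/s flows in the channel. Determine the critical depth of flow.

y_c = 1.94 m

At critical depth, Q² T / (g A³) = 1, i.e. A³/T = Q²/g = 31.2²/9.81 = 99.23.
At y = 2.1 m: A³/T = 148.9 — too large.
At y = 1.94 m: A³/T = 100.2 — ≈ 99.23.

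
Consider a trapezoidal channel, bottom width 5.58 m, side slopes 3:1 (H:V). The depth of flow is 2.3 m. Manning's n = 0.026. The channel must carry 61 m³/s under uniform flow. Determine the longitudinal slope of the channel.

With bottom width b = 5.58 m and side slope z = 3: A = (b + zy)y = (5.58 + 3×2.3)×2.3 = 28.7 m²; P = b + 2y√(1+z²) = 5.58 + 2×2.3×3.162 = 20.13 m.
Hydraulic radius R = A/P = 28.7/20.13 = 1.426 m.
From Manning's equation, S = [nQ / (1 A R^(2/3))]² = [0.026 × 61 / (1 × 28.7 × 1.426^(2/3))]² = 0.0019.

S = 0.0019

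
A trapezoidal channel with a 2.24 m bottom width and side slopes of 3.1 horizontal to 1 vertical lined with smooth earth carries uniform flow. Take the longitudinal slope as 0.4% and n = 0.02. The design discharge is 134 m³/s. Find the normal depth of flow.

y_n = 2.87 m

Manning's equation rearranged: A R^(2/3) = nQ / (1·√S) = 0.02 × 134 / (√0.004) = 42.37.
At y = 3.44 m: A R^(2/3) = 65.7 — too large.
At y = 2.23 m: A R^(2/3) = 23.27 — too small.
At y = 2.87 m: A R^(2/3) = 42.38 — close enough.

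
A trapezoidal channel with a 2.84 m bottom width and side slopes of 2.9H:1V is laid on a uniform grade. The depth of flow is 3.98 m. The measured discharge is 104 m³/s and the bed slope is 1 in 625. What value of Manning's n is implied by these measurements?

n = 0.0361

With bottom width b = 2.84 m and side slope z = 2.9: A = (b + zy)y = (2.84 + 2.9×3.98)×3.98 = 57.24 m²; P = b + 2y√(1+z²) = 2.84 + 2×3.98×3.068 = 27.26 m.
Hydraulic radius R = A/P = 57.24/27.26 = 2.1 m.
Rearranging Manning's equation: n = (1/Q) A R^(2/3) S^(1/2) = (1/104) × 57.24 × 2.1^(2/3) × √0.0016 = 0.0361.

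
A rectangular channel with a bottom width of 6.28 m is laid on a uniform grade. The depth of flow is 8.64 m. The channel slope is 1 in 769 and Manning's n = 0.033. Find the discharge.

Flow area A = b·y = 6.28 × 8.64 = 54.26 m². Wetted perimeter P = b + 2y = 6.28 + 2×8.64 = 23.56 m.
Hydraulic radius R = A/P = 54.26/23.56 = 2.303 m.
Manning's equation: Q = (1/n) A R^(2/3) S^(1/2) = (1/0.033) × 54.26 × 2.303^(2/3) × 0.0013^(1/2) = 103 m³/s.

Q = 103 m³/s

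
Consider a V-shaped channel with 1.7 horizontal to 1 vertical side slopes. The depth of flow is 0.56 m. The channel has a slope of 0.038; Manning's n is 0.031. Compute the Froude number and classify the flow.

For a triangular section with side slope z = 1.7: A = zy² = 1.7×0.56² = 0.5331 m²; P = 2y√(1+z²) = 2×0.56×1.972 = 2.209 m.
Hydraulic radius R = A/P = 0.5331/2.209 = 0.2413 m.
V = (1/n) R^(2/3) √S = (1/0.031) × 0.2413^(2/3) × √0.038 = 2.438 m/s. Hydraulic depth D_h = A/T = 0.5331/1.904 = 0.28 m.
Froude number Fr = V/√(g·D_h) = 2.438/√(9.81×0.28) = 1.47, which is greater than 1, so the flow is supercritical.

supercritical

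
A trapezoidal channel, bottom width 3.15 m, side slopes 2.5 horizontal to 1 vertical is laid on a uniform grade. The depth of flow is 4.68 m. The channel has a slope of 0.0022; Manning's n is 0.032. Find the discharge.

With bottom width b = 3.15 m and side slope z = 2.5: A = (b + zy)y = (3.15 + 2.5×4.68)×4.68 = 69.5 m²; P = b + 2y√(1+z²) = 3.15 + 2×4.68×2.693 = 28.35 m.
Hydraulic radius R = A/P = 69.5/28.35 = 2.451 m.
Manning's equation: Q = (1/n) A R^(2/3) S^(1/2) = (1/0.032) × 69.5 × 2.451^(2/3) × 0.0022^(1/2) = 185 m³/s.

Q = 185 m³/s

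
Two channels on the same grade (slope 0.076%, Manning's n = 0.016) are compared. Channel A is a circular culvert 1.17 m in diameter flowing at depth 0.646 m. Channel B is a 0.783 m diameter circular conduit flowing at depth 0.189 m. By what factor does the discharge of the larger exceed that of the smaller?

13.5

Channel A: For a circular section of diameter D = 1.17 m at depth y = 0.646 m, the central angle is θ = 2 arccos(1 − 2y/D) = 3.351 rad. Then A = (D²/8)(θ − sin θ) = 0.6088 m² and P = Dθ/2 = 1.96 m. Hydraulic radius R = A/P = 0.6088/1.96 = 0.3106 m. Q_A = (1/0.016)·0.6088·0.3106^(2/3)·√0.00076 = 0.4811 m³/s.
Channel B: For a circular section of diameter D = 0.783 m at depth y = 0.189 m, the central angle is θ = 2 arccos(1 − 2y/D) = 2.054 rad. Then A = (D²/8)(θ − sin θ) = 0.08959 m² and P = Dθ/2 = 0.8043 m. Hydraulic radius R = A/P = 0.08959/0.8043 = 0.1114 m. Q_B = (1/0.016)·0.08959·0.1114^(2/3)·√0.00076 = 0.03573 m³/s.
The larger discharge is 0.4811 m³/s and the smaller is 0.03573 m³/s; the ratio is 13.5.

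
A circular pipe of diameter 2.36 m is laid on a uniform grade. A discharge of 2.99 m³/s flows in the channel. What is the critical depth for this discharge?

y_c = 0.782 m

At critical depth, Q² T / (g A³) = 1, i.e. A³/T = Q²/g = 2.99²/9.81 = 0.9113.
Trying y = 0.543 m: A³/T = 0.2214 — too small.
Trying y = 0.902 m: A³/T = 1.584 — too large.
Trying y = 0.782 m: A³/T = 0.9134 — matches.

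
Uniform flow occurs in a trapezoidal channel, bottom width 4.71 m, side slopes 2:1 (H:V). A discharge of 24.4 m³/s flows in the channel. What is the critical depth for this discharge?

At critical depth, Q² T / (g A³) = 1, i.e. A³/T = Q²/g = 24.4²/9.81 = 60.69.
Try y = 1.27 m: A³/T = 79.73 — high.
Try y = 1.18 m: A³/T = 61.57 — close enough.

y_c = 1.18 m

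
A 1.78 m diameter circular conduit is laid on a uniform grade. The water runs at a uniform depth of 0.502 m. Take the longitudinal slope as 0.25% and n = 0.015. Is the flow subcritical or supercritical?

For a circular section of diameter D = 1.78 m at depth y = 0.502 m, the central angle is θ = 2 arccos(1 − 2y/D) = 2.239 rad. Then A = (D²/8)(θ − sin θ) = 0.5761 m² and P = Dθ/2 = 1.993 m.
Hydraulic radius R = A/P = 0.5761/1.993 = 0.2891 m.
V = (1/n) R^(2/3) √S = (1/0.015) × 0.2891^(2/3) × √0.0025 = 1.457 m/s. Hydraulic depth D_h = A/T = 0.5761/1.602 = 0.3596 m.
Froude number Fr = V/√(g·D_h) = 1.457/√(9.81×0.3596) = 0.776, which is less than 1, so the flow is subcritical.

subcritical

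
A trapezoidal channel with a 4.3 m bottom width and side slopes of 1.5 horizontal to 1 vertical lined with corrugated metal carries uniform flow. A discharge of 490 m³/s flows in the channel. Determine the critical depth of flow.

At critical depth, Q² T / (g A³) = 1, i.e. A³/T = Q²/g = 490²/9.81 = 24480.
At y = 5.39 m: A³/T = 14530 — too small.
At y = 6.73 m: A³/T = 37130 — too large.
At y = 6.1 m: A³/T = 24440 — ≈ 24480.

y_c = 6.1 m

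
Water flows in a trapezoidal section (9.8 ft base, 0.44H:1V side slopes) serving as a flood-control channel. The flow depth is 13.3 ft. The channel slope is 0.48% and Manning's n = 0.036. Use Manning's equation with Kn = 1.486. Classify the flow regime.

With bottom width b = 9.8 ft and side slope z = 0.44: A = (b + zy)y = (9.8 + 0.44×13.3)×13.3 = 208.2 ft²; P = b + 2y√(1+z²) = 9.8 + 2×13.3×1.093 = 38.86 ft.
Hydraulic radius R = A/P = 208.2/38.86 = 5.357 ft.
V = (1.486/n) R^(2/3) √S = (1.486/0.036) × 5.357^(2/3) × √0.0048 = 8.755 ft/s. Hydraulic depth D_h = A/T = 208.2/21.5 = 9.681 ft.
Froude number Fr = V/√(g·D_h) = 8.755/√(32.2×9.681) = 0.496, which is less than 1, so the flow is subcritical.

subcritical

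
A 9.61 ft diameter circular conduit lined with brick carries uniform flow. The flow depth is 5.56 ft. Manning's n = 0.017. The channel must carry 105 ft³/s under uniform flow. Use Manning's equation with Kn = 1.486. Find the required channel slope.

For a circular section of diameter D = 9.61 ft at depth y = 5.56 ft, the central angle is θ = 2 arccos(1 − 2y/D) = 3.457 rad. Then A = (D²/8)(θ − sin θ) = 43.49 ft² and P = Dθ/2 = 16.61 ft.
Hydraulic radius R = A/P = 43.49/16.61 = 2.618 ft.
From Manning's equation, S = [nQ / (1.486 A R^(2/3))]² = [0.017 × 105 / (1.486 × 43.49 × 2.618^(2/3))]² = 0.000211.

S = 0.000211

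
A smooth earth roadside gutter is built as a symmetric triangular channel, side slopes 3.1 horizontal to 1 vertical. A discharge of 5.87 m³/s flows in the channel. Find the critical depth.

y_c = 0.939 m

At critical depth, Q² T / (g A³) = 1, i.e. A³/T = Q²/g = 5.87²/9.81 = 3.512.
Trying y = 1.18 m: A³/T = 10.99 — too large.
Trying y = 0.759 m: A³/T = 1.21 — too small.
Trying y = 0.939 m: A³/T = 3.508 — ≈ 3.512.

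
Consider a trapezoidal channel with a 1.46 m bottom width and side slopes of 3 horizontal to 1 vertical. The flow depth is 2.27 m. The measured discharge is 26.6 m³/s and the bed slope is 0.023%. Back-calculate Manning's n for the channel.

n = 0.012

With bottom width b = 1.46 m and side slope z = 3: A = (b + zy)y = (1.46 + 3×2.27)×2.27 = 18.77 m²; P = b + 2y√(1+z²) = 1.46 + 2×2.27×3.162 = 15.82 m.
Hydraulic radius R = A/P = 18.77/15.82 = 1.187 m.
Rearranging Manning's equation: n = (1/Q) A R^(2/3) S^(1/2) = (1/26.6) × 18.77 × 1.187^(2/3) × √0.00023 = 0.012.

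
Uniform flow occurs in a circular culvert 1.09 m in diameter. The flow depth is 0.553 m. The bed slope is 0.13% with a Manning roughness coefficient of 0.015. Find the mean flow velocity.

V = 1.02 m/s

For a circular section of diameter D = 1.09 m at depth y = 0.553 m, the central angle is θ = 2 arccos(1 − 2y/D) = 3.171 rad. Then A = (D²/8)(θ − sin θ) = 0.4753 m² and P = Dθ/2 = 1.728 m.
Hydraulic radius R = A/P = 0.4753/1.728 = 0.275 m.
From Manning's equation, V = (1/n) R^(2/3) S^(1/2) = (1/0.015) × 0.275^(2/3) × 0.0013^(1/2) = 1.02 m/s.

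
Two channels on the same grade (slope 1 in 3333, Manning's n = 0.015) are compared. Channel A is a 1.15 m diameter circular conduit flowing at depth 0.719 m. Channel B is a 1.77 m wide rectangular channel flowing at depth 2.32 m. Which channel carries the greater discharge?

channel B

Channel A: For a circular section of diameter D = 1.15 m at depth y = 0.719 m, the central angle is θ = 2 arccos(1 − 2y/D) = 3.648 rad. Then A = (D²/8)(θ − sin θ) = 0.6832 m² and P = Dθ/2 = 2.098 m. Hydraulic radius R = A/P = 0.6832/2.098 = 0.3257 m. Q_A = (1/0.015)·0.6832·0.3257^(2/3)·√0.0003 = 0.3735 m³/s.
Channel B: Flow area A = b·y = 1.77 × 2.32 = 4.106 m². Wetted perimeter P = b + 2y = 1.77 + 2×2.32 = 6.41 m. Hydraulic radius R = A/P = 4.106/6.41 = 0.6406 m. Q_B = (1/0.015)·4.106·0.6406^(2/3)·√0.0003 = 3.524 m³/s.
Q_A = 0.3735 m³/s vs Q_B = 3.524 m³/s, so channel B carries more.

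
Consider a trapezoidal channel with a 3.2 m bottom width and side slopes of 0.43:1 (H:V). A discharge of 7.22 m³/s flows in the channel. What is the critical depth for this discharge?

y_c = 0.775 m

At critical depth, Q² T / (g A³) = 1, i.e. A³/T = Q²/g = 7.22²/9.81 = 5.314.
At y = 0.965 m: A³/T = 10.53 — too large.
At y = 0.647 m: A³/T = 3.034 — too small.
At y = 0.775 m: A³/T = 5.31 — matches.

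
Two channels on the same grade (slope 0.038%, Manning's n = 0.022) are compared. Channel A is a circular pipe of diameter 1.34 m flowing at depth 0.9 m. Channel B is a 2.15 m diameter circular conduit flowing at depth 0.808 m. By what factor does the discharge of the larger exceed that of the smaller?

Channel A: For a circular section of diameter D = 1.34 m at depth y = 0.9 m, the central angle is θ = 2 arccos(1 − 2y/D) = 3.842 rad. Then A = (D²/8)(θ − sin θ) = 1.007 m² and P = Dθ/2 = 2.574 m. Hydraulic radius R = A/P = 1.007/2.574 = 0.3912 m. Q_A = (1/0.022)·1.007·0.3912^(2/3)·√0.00038 = 0.4774 m³/s.
Channel B: For a circular section of diameter D = 2.15 m at depth y = 0.808 m, the central angle is θ = 2 arccos(1 − 2y/D) = 2.64 rad. Then A = (D²/8)(θ − sin θ) = 1.247 m² and P = Dθ/2 = 2.838 m. Hydraulic radius R = A/P = 1.247/2.838 = 0.4395 m. Q_B = (1/0.022)·1.247·0.4395^(2/3)·√0.00038 = 0.6388 m³/s.
The larger discharge is 0.6388 m³/s and the smaller is 0.4774 m³/s; the ratio is 1.34.

1.34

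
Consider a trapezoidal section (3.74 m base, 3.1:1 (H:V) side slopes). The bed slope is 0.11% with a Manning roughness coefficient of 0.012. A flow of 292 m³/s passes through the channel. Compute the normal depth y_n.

Manning's equation rearranged: A R^(2/3) = nQ / (1·√S) = 0.012 × 292 / (√0.0011) = 105.6.
At y = 4.92 m: A R^(2/3) = 177.2 — too large.
At y = 2.97 m: A R^(2/3) = 54.03 — too small.
At y = 3.96 m: A R^(2/3) = 105.6 — ≈ 105.6.

y_n = 3.96 m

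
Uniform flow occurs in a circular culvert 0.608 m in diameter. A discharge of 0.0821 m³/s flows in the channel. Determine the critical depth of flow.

At critical depth, Q² T / (g A³) = 1, i.e. A³/T = Q²/g = 0.0821²/9.81 = 0.0006871.
Trying y = 0.22 m: A³/T = 0.001456 — too large.
Trying y = 0.132 m: A³/T = 0.0002002 — too small.
Trying y = 0.181 m: A³/T = 0.0006847 — ≈ 0.0006871.

y_c = 0.181 m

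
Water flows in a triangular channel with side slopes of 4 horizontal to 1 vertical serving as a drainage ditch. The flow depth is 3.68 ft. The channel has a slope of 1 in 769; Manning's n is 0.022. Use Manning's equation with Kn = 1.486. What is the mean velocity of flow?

For a triangular section with side slope z = 4: A = zy² = 4×3.68² = 54.17 ft²; P = 2y√(1+z²) = 2×3.68×4.123 = 30.35 ft.
Hydraulic radius R = A/P = 54.17/30.35 = 1.785 ft.
From Manning's equation, V = (1.486/n) R^(2/3) S^(1/2) = (1.486/0.022) × 1.785^(2/3) × 0.0013^(1/2) = 3.58 ft/s.

V = 3.58 ft/s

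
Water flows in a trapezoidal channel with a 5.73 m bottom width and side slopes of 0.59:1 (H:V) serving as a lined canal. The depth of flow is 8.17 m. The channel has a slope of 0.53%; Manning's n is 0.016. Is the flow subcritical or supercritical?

supercritical

With bottom width b = 5.73 m and side slope z = 0.59: A = (b + zy)y = (5.73 + 0.59×8.17)×8.17 = 86.2 m²; P = b + 2y√(1+z²) = 5.73 + 2×8.17×1.161 = 24.7 m.
Hydraulic radius R = A/P = 86.2/24.7 = 3.489 m.
V = (1/n) R^(2/3) √S = (1/0.016) × 3.489^(2/3) × √0.0053 = 10.47 m/s. Hydraulic depth D_h = A/T = 86.2/15.37 = 5.608 m.
Froude number Fr = V/√(g·D_h) = 10.47/√(9.81×5.608) = 1.41, which is greater than 1, so the flow is supercritical.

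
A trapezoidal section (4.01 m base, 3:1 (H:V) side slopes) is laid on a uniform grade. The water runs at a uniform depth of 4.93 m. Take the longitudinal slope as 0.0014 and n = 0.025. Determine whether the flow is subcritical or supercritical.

With bottom width b = 4.01 m and side slope z = 3: A = (b + zy)y = (4.01 + 3×4.93)×4.93 = 92.68 m²; P = b + 2y√(1+z²) = 4.01 + 2×4.93×3.162 = 35.19 m.
Hydraulic radius R = A/P = 92.68/35.19 = 2.634 m.
V = (1/n) R^(2/3) √S = (1/0.025) × 2.634^(2/3) × √0.0014 = 2.854 m/s. Hydraulic depth D_h = A/T = 92.68/33.59 = 2.759 m.
Froude number Fr = V/√(g·D_h) = 2.854/√(9.81×2.759) = 0.549, which is less than 1, so the flow is subcritical.

subcritical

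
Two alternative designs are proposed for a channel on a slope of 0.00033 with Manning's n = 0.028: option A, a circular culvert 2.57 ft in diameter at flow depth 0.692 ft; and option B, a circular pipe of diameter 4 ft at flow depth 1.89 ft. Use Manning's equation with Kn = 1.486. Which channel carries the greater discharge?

Channel A: For a circular section of diameter D = 2.57 ft at depth y = 0.692 ft, the central angle is θ = 2 arccos(1 − 2y/D) = 2.182 rad. Then A = (D²/8)(θ − sin θ) = 1.126 ft² and P = Dθ/2 = 2.804 ft. Hydraulic radius R = A/P = 1.126/2.804 = 0.4014 ft. Q_A = (1.486/0.028)·1.126·0.4014^(2/3)·√0.00033 = 0.5906 ft³/s.
Channel B: For a circular section of diameter D = 4 ft at depth y = 1.89 ft, the central angle is θ = 2 arccos(1 − 2y/D) = 3.032 rad. Then A = (D²/8)(θ − sin θ) = 5.843 ft² and P = Dθ/2 = 6.063 ft. Hydraulic radius R = A/P = 5.843/6.063 = 0.9638 ft. Q_B = (1.486/0.028)·5.843·0.9638^(2/3)·√0.00033 = 5.497 ft³/s.
Q_A = 0.5906 ft³/s vs Q_B = 5.497 ft³/s, so channel B carries more.

channel B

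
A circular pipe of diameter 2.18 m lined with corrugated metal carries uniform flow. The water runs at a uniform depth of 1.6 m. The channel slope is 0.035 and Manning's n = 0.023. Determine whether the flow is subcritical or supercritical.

For a circular section of diameter D = 2.18 m at depth y = 1.6 m, the central angle is θ = 2 arccos(1 − 2y/D) = 4.115 rad. Then A = (D²/8)(θ − sin θ) = 2.936 m² and P = Dθ/2 = 4.486 m.
Hydraulic radius R = A/P = 2.936/4.486 = 0.6545 m.
V = (1/n) R^(2/3) √S = (1/0.023) × 0.6545^(2/3) × √0.035 = 6.132 m/s. Hydraulic depth D_h = A/T = 2.936/1.927 = 1.524 m.
Froude number Fr = V/√(g·D_h) = 6.132/√(9.81×1.524) = 1.59, which is greater than 1, so the flow is supercritical.

supercritical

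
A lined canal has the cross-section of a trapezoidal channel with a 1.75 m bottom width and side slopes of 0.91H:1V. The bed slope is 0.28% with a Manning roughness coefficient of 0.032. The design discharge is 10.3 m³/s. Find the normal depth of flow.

Manning's equation rearranged: A R^(2/3) = nQ / (1·√S) = 0.032 × 10.3 / (√0.0028) = 6.229.
At y = 2.38 m: A R^(2/3) = 10.16 — over.
At y = 1.39 m: A R^(2/3) = 3.492 — short.
At y = 1.87 m: A R^(2/3) = 6.23 — close enough.

y_n = 1.87 m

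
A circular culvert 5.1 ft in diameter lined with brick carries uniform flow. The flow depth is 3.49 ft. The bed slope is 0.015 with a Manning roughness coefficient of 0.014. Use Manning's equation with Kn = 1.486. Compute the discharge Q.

Q = 254 ft³/s

For a circular section of diameter D = 5.1 ft at depth y = 3.49 ft, the central angle is θ = 2 arccos(1 − 2y/D) = 3.897 rad. Then A = (D²/8)(θ − sin θ) = 14.9 ft² and P = Dθ/2 = 9.936 ft.
Hydraulic radius R = A/P = 14.9/9.936 = 1.499 ft.
Manning's equation: Q = (1.486/n) A R^(2/3) S^(1/2) = (1.486/0.014) × 14.9 × 1.499^(2/3) × 0.015^(1/2) = 254 ft³/s.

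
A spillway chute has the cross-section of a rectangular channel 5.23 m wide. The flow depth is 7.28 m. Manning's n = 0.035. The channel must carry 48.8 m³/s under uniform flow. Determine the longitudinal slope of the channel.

Flow area A = b·y = 5.23 × 7.28 = 38.07 m². Wetted perimeter P = b + 2y = 5.23 + 2×7.28 = 19.79 m.
Hydraulic radius R = A/P = 38.07/19.79 = 1.924 m.
From Manning's equation, S = [nQ / (1 A R^(2/3))]² = [0.035 × 48.8 / (1 × 38.07 × 1.924^(2/3))]² = 0.000841.

S = 0.000841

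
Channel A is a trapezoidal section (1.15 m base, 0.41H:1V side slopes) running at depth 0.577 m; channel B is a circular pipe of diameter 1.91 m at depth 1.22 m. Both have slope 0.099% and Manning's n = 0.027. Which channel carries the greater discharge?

Channel A: With bottom width b = 1.15 m and side slope z = 0.41: A = (b + zy)y = (1.15 + 0.41×0.577)×0.577 = 0.8001 m²; P = b + 2y√(1+z²) = 1.15 + 2×0.577×1.081 = 2.397 m. Hydraulic radius R = A/P = 0.8001/2.397 = 0.3337 m. Q_A = (1/0.027)·0.8001·0.3337^(2/3)·√0.00099 = 0.4486 m³/s.
Channel B: For a circular section of diameter D = 1.91 m at depth y = 1.22 m, the central angle is θ = 2 arccos(1 − 2y/D) = 3.704 rad. Then A = (D²/8)(θ − sin θ) = 1.932 m² and P = Dθ/2 = 3.537 m. Hydraulic radius R = A/P = 1.932/3.537 = 0.5462 m. Q_B = (1/0.027)·1.932·0.5462^(2/3)·√0.00099 = 1.505 m³/s.
Q_A = 0.4486 m³/s vs Q_B = 1.505 m³/s, so channel B carries more.

channel B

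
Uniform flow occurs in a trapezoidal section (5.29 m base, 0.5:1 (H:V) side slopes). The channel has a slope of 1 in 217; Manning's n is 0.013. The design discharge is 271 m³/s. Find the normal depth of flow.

Manning's equation rearranged: A R^(2/3) = nQ / (1·√S) = 0.013 × 271 / (√0.004608) = 51.9.
At y = 4.61 m: A R^(2/3) = 60.02 — high.
At y = 3.54 m: A R^(2/3) = 38.24 — low.
At y = 4.24 m: A R^(2/3) = 51.96 — close enough.

y_n = 4.24 m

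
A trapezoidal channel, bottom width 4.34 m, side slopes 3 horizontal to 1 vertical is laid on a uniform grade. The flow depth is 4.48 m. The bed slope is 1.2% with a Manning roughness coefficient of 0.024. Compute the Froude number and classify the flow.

With bottom width b = 4.34 m and side slope z = 3: A = (b + zy)y = (4.34 + 3×4.48)×4.48 = 79.65 m²; P = b + 2y√(1+z²) = 4.34 + 2×4.48×3.162 = 32.67 m.
Hydraulic radius R = A/P = 79.65/32.67 = 2.438 m.
V = (1/n) R^(2/3) √S = (1/0.024) × 2.438^(2/3) × √0.012 = 8.268 m/s. Hydraulic depth D_h = A/T = 79.65/31.22 = 2.551 m.
Froude number Fr = V/√(g·D_h) = 8.268/√(9.81×2.551) = 1.65, which is greater than 1, so the flow is supercritical.

supercritical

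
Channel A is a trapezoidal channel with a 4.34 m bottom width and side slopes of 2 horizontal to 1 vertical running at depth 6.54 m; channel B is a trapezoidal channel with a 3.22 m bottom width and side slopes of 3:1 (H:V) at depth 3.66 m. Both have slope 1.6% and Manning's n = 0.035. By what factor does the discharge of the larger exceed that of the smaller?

3.15

Channel A: With bottom width b = 4.34 m and side slope z = 2: A = (b + zy)y = (4.34 + 2×6.54)×6.54 = 113.9 m²; P = b + 2y√(1+z²) = 4.34 + 2×6.54×2.236 = 33.59 m. Hydraulic radius R = A/P = 113.9/33.59 = 3.392 m. Q_A = (1/0.035)·113.9·3.392^(2/3)·√0.016 = 929.5 m³/s.
Channel B: With bottom width b = 3.22 m and side slope z = 3: A = (b + zy)y = (3.22 + 3×3.66)×3.66 = 51.97 m²; P = b + 2y√(1+z²) = 3.22 + 2×3.66×3.162 = 26.37 m. Hydraulic radius R = A/P = 51.97/26.37 = 1.971 m. Q_B = (1/0.035)·51.97·1.971^(2/3)·√0.016 = 295.3 m³/s.
The larger discharge is 929.5 m³/s and the smaller is 295.3 m³/s; the ratio is 3.15.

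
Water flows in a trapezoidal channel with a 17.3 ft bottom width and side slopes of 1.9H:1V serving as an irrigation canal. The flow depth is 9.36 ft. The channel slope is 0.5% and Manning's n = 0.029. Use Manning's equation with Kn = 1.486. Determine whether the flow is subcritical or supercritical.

With bottom width b = 17.3 ft and side slope z = 1.9: A = (b + zy)y = (17.3 + 1.9×9.36)×9.36 = 328.4 ft²; P = b + 2y√(1+z²) = 17.3 + 2×9.36×2.147 = 57.49 ft.
Hydraulic radius R = A/P = 328.4/57.49 = 5.712 ft.
V = (1.486/n) R^(2/3) √S = (1.486/0.029) × 5.712^(2/3) × √0.005 = 11.58 ft/s. Hydraulic depth D_h = A/T = 328.4/52.87 = 6.211 ft.
Froude number Fr = V/√(g·D_h) = 11.58/√(32.2×6.211) = 0.819, which is less than 1, so the flow is subcritical.

subcritical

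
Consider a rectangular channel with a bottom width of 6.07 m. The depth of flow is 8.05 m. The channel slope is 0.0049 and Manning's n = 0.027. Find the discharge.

Q = 215 m³/s

Flow area A = b·y = 6.07 × 8.05 = 48.86 m². Wetted perimeter P = b + 2y = 6.07 + 2×8.05 = 22.17 m.
Hydraulic radius R = A/P = 48.86/22.17 = 2.204 m.
Manning's equation: Q = (1/n) A R^(2/3) S^(1/2) = (1/0.027) × 48.86 × 2.204^(2/3) × 0.0049^(1/2) = 215 m³/s.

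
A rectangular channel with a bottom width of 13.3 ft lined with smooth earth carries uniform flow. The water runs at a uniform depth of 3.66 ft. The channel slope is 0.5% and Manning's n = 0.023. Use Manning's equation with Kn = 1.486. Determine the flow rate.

Flow area A = b·y = 13.3 × 3.66 = 48.68 ft². Wetted perimeter P = b + 2y = 13.3 + 2×3.66 = 20.62 ft.
Hydraulic radius R = A/P = 48.68/20.62 = 2.361 ft.
Manning's equation: Q = (1.486/n) A R^(2/3) S^(1/2) = (1.486/0.023) × 48.68 × 2.361^(2/3) × 0.005^(1/2) = 394 ft³/s.

Q = 394 ft³/s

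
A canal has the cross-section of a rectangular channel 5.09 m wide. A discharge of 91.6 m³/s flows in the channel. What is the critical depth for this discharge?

For a rectangular channel, critical depth y_c = (q²/g)^(1/3) where q = Q/b = 91.6/5.09 = 18 m²/s.
So y_c = (18²/9.81)^(1/3) = 3.21 m.

y_c = 3.21 m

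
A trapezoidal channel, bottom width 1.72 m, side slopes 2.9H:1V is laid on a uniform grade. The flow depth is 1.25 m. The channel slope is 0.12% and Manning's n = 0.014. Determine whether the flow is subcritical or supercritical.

subcritical

With bottom width b = 1.72 m and side slope z = 2.9: A = (b + zy)y = (1.72 + 2.9×1.25)×1.25 = 6.681 m²; P = b + 2y√(1+z²) = 1.72 + 2×1.25×3.068 = 9.389 m.
Hydraulic radius R = A/P = 6.681/9.389 = 0.7116 m.
V = (1/n) R^(2/3) √S = (1/0.014) × 0.7116^(2/3) × √0.0012 = 1.972 m/s. Hydraulic depth D_h = A/T = 6.681/8.97 = 0.7448 m.
Froude number Fr = V/√(g·D_h) = 1.972/√(9.81×0.7448) = 0.73, which is less than 1, so the flow is subcritical.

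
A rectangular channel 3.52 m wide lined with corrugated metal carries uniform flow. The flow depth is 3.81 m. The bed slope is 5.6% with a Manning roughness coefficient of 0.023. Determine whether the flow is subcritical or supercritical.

supercritical

Flow area A = b·y = 3.52 × 3.81 = 13.41 m². Wetted perimeter P = b + 2y = 3.52 + 2×3.81 = 11.14 m.
Hydraulic radius R = A/P = 13.41/11.14 = 1.204 m.
V = (1/n) R^(2/3) √S = (1/0.023) × 1.204^(2/3) × √0.056 = 11.64 m/s. Hydraulic depth D_h = A/T = 13.41/3.52 = 3.81 m.
Froude number Fr = V/√(g·D_h) = 11.64/√(9.81×3.81) = 1.9, which is greater than 1, so the flow is supercritical.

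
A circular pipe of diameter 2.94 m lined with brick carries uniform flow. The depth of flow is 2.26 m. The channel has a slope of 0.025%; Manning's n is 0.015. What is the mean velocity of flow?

V = 0.976 m/s

For a circular section of diameter D = 2.94 m at depth y = 2.26 m, the central angle is θ = 2 arccos(1 − 2y/D) = 4.276 rad. Then A = (D²/8)(θ − sin θ) = 5.6 m² and P = Dθ/2 = 6.286 m.
Hydraulic radius R = A/P = 5.6/6.286 = 0.8908 m.
From Manning's equation, V = (1/n) R^(2/3) S^(1/2) = (1/0.015) × 0.8908^(2/3) × 0.00025^(1/2) = 0.976 m/s.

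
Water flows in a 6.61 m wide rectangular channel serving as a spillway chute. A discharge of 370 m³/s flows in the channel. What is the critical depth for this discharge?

y_c = 6.84 m

For a rectangular channel, critical depth y_c = (q²/g)^(1/3) where q = Q/b = 370/6.61 = 55.98 m²/s.
So y_c = (55.98²/9.81)^(1/3) = 6.84 m.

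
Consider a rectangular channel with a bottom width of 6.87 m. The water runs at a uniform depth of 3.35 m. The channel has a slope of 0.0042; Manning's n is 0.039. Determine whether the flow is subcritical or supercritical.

Flow area A = b·y = 6.87 × 3.35 = 23.01 m². Wetted perimeter P = b + 2y = 6.87 + 2×3.35 = 13.57 m.
Hydraulic radius R = A/P = 23.01/13.57 = 1.696 m.
V = (1/n) R^(2/3) √S = (1/0.039) × 1.696^(2/3) × √0.0042 = 2.363 m/s. Hydraulic depth D_h = A/T = 23.01/6.87 = 3.35 m.
Froude number Fr = V/√(g·D_h) = 2.363/√(9.81×3.35) = 0.412, which is less than 1, so the flow is subcritical.

subcritical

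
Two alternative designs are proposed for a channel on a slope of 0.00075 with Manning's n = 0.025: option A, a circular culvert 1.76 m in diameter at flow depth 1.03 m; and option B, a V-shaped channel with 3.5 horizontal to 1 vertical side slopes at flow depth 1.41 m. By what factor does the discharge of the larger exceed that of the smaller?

Channel A: For a circular section of diameter D = 1.76 m at depth y = 1.03 m, the central angle is θ = 2 arccos(1 − 2y/D) = 3.484 rad. Then A = (D²/8)(θ − sin θ) = 1.479 m² and P = Dθ/2 = 3.066 m. Hydraulic radius R = A/P = 1.479/3.066 = 0.4824 m. Q_A = (1/0.025)·1.479·0.4824^(2/3)·√0.00075 = 0.9967 m³/s.
Channel B: For a triangular section with side slope z = 3.5: A = zy² = 3.5×1.41² = 6.958 m²; P = 2y√(1+z²) = 2×1.41×3.64 = 10.26 m. Hydraulic radius R = A/P = 6.958/10.26 = 0.6779 m. Q_B = (1/0.025)·6.958·0.6779^(2/3)·√0.00075 = 5.882 m³/s.
The larger discharge is 5.882 m³/s and the smaller is 0.9967 m³/s; the ratio is 5.9.

5.9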